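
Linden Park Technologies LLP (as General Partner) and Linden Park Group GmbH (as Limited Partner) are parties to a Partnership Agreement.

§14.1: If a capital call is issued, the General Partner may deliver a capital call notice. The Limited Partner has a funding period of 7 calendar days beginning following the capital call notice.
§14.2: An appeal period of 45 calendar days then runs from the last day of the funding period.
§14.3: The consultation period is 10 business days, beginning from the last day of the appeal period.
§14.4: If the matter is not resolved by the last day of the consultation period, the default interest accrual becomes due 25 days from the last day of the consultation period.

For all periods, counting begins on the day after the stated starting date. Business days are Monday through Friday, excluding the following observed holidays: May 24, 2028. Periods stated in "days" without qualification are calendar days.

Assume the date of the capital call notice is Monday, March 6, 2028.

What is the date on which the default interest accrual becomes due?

June 5, 2028

Adding 7 calendar days to March 6, 2028 gives March 13, 2028, which is the last day of the funding period.
The last day of the appeal period: March 13, 2028 + 45 days = April 27, 2028.
The last day of the consultation period: counting 10 business days from Thursday, April 27, 2028 (Apr 28, May 1, May 2, May 3, May 4, May 5, May 8, May 9, May 10, May 11, skipping weekends) reaches Thursday, May 11, 2028.
The date on which the default interest accrual becomes due: 25 calendar days after May 11, 2028 is June 5, 2028.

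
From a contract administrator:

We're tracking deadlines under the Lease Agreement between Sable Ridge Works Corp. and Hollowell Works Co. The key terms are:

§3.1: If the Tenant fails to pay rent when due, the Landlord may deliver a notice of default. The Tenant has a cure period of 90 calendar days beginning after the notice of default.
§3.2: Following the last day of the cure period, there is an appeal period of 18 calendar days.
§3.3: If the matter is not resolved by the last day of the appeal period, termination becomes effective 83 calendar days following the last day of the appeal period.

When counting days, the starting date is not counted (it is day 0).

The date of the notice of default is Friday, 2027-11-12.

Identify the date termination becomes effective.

2028-05-21

The last day of the cure period: 90 calendar days after 2027-11-12 is 2028-02-10.
The last day of the appeal period: 18 calendar days after 2028-02-10 is 2028-02-28.
The date termination becomes effective: 2028-02-28 + 83 days = 2028-05-21.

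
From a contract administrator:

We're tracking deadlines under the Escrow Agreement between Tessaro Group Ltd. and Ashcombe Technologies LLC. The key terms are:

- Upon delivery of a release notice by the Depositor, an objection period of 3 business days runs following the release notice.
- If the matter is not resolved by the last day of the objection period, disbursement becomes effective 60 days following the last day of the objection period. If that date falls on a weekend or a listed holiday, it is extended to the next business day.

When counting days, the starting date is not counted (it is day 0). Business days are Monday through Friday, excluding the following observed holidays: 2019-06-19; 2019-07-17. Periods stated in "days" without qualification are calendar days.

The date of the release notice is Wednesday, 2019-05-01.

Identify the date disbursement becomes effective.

2019-07-05

The last day of the objection period: 3 business days after Wednesday, 2019-05-01, skipping weekends — May 2, May 3, May 6 — lands on Monday, 2019-05-06.
Adding 60 calendar days to 2019-05-06 gives 2019-07-05, which is the date disbursement becomes effective. 2019-07-05 is a Friday and is not a listed holiday, so no roll-forward applies.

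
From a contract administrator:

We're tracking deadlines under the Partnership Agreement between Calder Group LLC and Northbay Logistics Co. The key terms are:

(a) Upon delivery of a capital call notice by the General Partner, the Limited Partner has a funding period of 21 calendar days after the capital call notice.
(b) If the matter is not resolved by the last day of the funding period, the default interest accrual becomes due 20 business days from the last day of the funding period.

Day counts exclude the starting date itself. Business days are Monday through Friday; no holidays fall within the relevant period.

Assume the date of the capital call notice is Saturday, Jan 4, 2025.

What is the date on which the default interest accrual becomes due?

Feb 21, 2025

The last day of the funding period: Jan 4, 2025 + 21 days = Jan 25, 2025.
The date on which the default interest accrual becomes due: counting 20 business days from Saturday, Jan 25, 2025 (Jan 27, Jan 28, Jan 29, Jan 30, …, Feb 19, Feb 20, Feb 21, skipping weekends) reaches Friday, Feb 21, 2025.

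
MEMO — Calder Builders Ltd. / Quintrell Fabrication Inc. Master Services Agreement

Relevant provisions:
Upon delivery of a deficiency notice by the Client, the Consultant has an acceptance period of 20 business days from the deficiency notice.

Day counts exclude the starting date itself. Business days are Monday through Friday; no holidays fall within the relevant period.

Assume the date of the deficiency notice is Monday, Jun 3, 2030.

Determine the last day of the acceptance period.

The last day of the acceptance period: counting 20 business days from Monday, Jun 3, 2030 (Jun 4, Jun 5, Jun 6, Jun 7, …, Jun 27, Jun 28, Jul 1, skipping weekends) reaches Monday, Jul 1, 2030.

Jul 1, 2030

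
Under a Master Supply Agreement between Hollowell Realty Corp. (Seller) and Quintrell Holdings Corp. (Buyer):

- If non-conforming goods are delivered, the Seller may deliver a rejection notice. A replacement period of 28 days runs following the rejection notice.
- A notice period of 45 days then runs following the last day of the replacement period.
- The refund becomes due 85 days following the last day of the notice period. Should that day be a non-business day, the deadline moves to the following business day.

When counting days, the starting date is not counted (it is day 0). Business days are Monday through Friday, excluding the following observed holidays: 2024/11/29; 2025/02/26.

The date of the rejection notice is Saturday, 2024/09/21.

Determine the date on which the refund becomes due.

2025/02/27

Adding 28 calendar days to 2024/09/21 gives 2024/10/19, which is the last day of the replacement period.
Adding 45 calendar days to 2024/10/19 gives 2024/12/03, which is the last day of the notice period.
The date on which the refund becomes due: 85 calendar days after 2024/12/03 is 2025/02/26. That falls on Wednesday, a listed holiday, so it rolls to the next business day, Thursday, 2025/02/27.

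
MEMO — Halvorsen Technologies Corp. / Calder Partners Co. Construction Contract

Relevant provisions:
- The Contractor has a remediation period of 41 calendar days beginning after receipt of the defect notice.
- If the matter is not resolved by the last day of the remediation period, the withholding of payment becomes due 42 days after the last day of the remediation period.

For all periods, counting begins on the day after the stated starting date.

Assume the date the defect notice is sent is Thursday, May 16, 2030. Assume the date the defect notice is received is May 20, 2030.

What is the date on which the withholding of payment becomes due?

Aug 11, 2030

The last day of the remediation period: May 20, 2030 + 41 days = Jun 30, 2030.
The date on which the withholding of payment becomes due: 42 calendar days after Jun 30, 2030 is Aug 11, 2030.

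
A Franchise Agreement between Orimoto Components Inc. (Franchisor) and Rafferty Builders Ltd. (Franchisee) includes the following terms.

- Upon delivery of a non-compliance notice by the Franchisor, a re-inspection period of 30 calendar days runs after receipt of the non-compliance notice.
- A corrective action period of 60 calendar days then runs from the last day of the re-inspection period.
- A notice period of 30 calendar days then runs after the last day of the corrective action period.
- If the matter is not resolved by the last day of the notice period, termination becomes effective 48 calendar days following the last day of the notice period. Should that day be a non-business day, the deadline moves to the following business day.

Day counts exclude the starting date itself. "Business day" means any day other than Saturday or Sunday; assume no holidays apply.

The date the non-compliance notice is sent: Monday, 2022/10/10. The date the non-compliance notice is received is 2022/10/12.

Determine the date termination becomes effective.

2023/03/29

The last day of the re-inspection period: 2022/10/12 + 30 days = 2022/11/11.
Adding 60 calendar days to 2022/11/11 gives 2023/01/10, which is the last day of the corrective action period.
The last day of the notice period: 30 calendar days after 2023/01/10 is 2023/02/09.
The date termination becomes effective: 48 calendar days after 2023/02/09 is 2023/03/29. 2023/03/29 is a Wednesday, so no roll-forward applies.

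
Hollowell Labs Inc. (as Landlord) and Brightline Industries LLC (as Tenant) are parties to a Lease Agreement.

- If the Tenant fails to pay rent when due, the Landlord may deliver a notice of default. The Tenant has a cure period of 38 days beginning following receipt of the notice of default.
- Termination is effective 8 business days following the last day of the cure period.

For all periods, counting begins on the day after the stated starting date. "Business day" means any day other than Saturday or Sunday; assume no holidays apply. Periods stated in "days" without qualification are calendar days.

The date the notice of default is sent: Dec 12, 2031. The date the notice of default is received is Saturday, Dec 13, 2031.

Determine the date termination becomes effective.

Jan 30, 2032

The last day of the cure period: 38 calendar days after Dec 13, 2031 is Jan 20, 2032.
The date termination becomes effective: counting 8 business days from Tuesday, Jan 20, 2032 (Jan 21, Jan 22, Jan 23, Jan 26, Jan 27, Jan 28, Jan 29, Jan 30, skipping weekends) reaches Friday, Jan 30, 2032.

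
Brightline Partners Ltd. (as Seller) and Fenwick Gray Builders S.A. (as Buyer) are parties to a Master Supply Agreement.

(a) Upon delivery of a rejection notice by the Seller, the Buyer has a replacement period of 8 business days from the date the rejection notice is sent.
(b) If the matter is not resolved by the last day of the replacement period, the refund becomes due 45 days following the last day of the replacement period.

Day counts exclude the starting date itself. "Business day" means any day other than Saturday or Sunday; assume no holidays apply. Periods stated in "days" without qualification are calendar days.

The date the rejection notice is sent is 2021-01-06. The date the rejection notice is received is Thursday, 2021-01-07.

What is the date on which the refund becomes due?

2021-03-04

From Wednesday, 2021-01-06, 8 business days (Jan 7, Jan 8, Jan 11, Jan 12, Jan 13, Jan 14, Jan 15, Jan 18, skipping weekends) brings us to Monday, 2021-01-18, which is the last day of the replacement period.
The date on which the refund becomes due: 2021-01-18 + 45 days = 2021-03-04.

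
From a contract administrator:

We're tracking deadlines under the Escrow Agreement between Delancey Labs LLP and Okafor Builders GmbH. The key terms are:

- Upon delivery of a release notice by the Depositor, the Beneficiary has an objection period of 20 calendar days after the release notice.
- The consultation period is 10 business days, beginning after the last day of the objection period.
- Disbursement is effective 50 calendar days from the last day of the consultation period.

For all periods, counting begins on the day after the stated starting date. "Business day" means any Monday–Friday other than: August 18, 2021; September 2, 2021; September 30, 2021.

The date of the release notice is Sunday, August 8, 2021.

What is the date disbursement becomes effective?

November 2, 2021

The last day of the objection period: 20 calendar days after August 8, 2021 is August 28, 2021.
From Saturday, August 28, 2021, 10 business days (Aug 30, Aug 31, Sep 1, Sep 3, Sep 6, Sep 7, Sep 8, Sep 9, Sep 10, Sep 13, skipping weekends and the listed holiday on Sep 2) brings us to Monday, September 13, 2021, which is the last day of the consultation period.
Adding 50 calendar days to September 13, 2021 gives November 2, 2021, which is the date disbursement becomes effective.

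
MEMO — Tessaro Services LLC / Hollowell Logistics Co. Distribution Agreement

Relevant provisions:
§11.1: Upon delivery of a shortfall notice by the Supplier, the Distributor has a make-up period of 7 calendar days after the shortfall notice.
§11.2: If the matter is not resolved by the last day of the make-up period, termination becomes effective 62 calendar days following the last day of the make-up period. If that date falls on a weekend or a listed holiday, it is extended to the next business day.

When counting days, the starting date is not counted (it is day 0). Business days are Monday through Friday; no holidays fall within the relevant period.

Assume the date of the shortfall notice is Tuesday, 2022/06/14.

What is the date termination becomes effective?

Adding 7 calendar days to 2022/06/14 gives 2022/06/21, which is the last day of the make-up period.
The date termination becomes effective: 2022/06/21 + 62 days = 2022/08/22. 2022/08/22 is a Monday, so no roll-forward applies.

2022/08/22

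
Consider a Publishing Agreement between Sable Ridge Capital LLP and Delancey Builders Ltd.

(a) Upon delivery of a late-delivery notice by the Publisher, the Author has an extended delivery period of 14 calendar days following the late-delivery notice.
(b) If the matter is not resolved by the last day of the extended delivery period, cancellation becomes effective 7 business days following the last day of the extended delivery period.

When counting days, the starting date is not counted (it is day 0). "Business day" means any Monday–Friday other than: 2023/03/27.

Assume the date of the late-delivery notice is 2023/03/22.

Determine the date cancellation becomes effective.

2023/04/14

Adding 14 calendar days to 2023/03/22 gives 2023/04/05, which is the last day of the extended delivery period.
The date cancellation becomes effective: 7 business days after Wednesday, 2023/04/05, skipping weekends — Apr 6, Apr 7, Apr 10, Apr 11, Apr 12, Apr 13, Apr 14 — lands on Friday, 2023/04/14.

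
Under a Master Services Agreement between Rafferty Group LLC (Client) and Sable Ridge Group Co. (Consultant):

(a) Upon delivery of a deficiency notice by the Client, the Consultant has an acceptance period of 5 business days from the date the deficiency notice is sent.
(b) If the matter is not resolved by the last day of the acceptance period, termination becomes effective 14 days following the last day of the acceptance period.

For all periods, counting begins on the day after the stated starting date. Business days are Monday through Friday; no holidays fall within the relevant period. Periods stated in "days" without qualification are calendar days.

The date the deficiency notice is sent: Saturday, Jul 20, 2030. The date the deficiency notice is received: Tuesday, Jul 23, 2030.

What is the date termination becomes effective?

Aug 9, 2030

The last day of the acceptance period: counting 5 business days from Saturday, Jul 20, 2030 (Jul 22, Jul 23, Jul 24, Jul 25, Jul 26, skipping weekends) reaches Friday, Jul 26, 2030.
The date termination becomes effective: Jul 26, 2030 + 14 days = Aug 9, 2030.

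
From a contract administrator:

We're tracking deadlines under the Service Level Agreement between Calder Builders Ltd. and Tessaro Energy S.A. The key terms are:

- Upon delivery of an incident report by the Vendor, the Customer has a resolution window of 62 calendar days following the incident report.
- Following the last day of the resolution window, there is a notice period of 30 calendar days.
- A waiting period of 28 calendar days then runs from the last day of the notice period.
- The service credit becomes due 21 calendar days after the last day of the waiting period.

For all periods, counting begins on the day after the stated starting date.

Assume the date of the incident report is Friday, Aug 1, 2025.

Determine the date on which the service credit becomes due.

Dec 20, 2025

Adding 62 calendar days to Aug 1, 2025 gives Oct 2, 2025, which is the last day of the resolution window.
Adding 30 calendar days to Oct 2, 2025 gives Nov 1, 2025, which is the last day of the notice period.
The last day of the waiting period: 28 calendar days after Nov 1, 2025 is Nov 29, 2025.
The date on which the service credit becomes due: 21 calendar days after Nov 29, 2025 is Dec 20, 2025.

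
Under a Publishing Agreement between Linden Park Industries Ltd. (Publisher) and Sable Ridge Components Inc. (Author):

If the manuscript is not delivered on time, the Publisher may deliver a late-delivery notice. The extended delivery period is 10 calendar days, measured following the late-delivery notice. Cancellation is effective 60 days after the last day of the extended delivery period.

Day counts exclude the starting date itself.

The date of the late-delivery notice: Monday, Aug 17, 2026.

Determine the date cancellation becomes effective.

Oct 26, 2026

Adding 10 calendar days to Aug 17, 2026 gives Aug 27, 2026, which is the last day of the extended delivery period.
The date cancellation becomes effective: Aug 27, 2026 + 60 days = Oct 26, 2026.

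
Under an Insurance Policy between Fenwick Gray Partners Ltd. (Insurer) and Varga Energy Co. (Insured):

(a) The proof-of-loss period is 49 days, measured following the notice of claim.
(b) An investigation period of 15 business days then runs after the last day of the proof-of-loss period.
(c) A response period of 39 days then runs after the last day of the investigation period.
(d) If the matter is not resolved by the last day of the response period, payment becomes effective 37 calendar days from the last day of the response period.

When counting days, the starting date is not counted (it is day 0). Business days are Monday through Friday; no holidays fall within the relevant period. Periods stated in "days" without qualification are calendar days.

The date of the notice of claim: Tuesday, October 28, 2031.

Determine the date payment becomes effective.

March 22, 2032

The last day of the proof-of-loss period: October 28, 2031 + 49 days = December 16, 2031.
The last day of the investigation period: counting 15 business days from Tuesday, December 16, 2031 (Dec 17, Dec 18, Dec 19, Dec 22, …, Jan 2, Jan 5, Jan 6, skipping weekends) reaches Tuesday, January 6, 2032.
The last day of the response period: 39 calendar days after January 6, 2032 is February 14, 2032.
The date payment becomes effective: February 14, 2032 + 37 days = March 22, 2032.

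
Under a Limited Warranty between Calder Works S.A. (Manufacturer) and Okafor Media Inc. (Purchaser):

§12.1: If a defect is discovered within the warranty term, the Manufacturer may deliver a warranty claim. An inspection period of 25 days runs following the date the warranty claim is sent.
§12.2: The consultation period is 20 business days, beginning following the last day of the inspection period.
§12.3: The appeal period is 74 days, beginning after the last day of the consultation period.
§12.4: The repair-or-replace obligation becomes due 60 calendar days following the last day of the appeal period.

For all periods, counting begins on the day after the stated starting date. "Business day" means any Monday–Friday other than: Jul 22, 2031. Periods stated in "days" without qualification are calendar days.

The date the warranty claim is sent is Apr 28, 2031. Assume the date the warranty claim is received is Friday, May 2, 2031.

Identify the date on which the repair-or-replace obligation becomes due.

The last day of the inspection period: 25 calendar days after Apr 28, 2031 is May 23, 2031.
The last day of the consultation period: 20 business days after Friday, May 23, 2031, skipping weekends — May 26, May 27, May 28, May 29, …, Jun 18, Jun 19, Jun 20 — lands on Friday, Jun 20, 2031.
The last day of the appeal period: Jun 20, 2031 + 74 days = Sep 2, 2031.
The date on which the repair-or-replace obligation becomes due: 60 calendar days after Sep 2, 2031 is Nov 1, 2031.

Nov 1, 2031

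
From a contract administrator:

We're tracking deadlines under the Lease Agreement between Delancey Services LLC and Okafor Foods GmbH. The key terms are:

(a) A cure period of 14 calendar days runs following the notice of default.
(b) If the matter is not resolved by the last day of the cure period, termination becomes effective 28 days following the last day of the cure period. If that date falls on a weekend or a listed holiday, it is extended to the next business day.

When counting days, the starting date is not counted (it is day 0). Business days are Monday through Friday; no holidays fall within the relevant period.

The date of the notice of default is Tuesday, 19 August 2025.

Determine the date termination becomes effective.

30 September 2025

Adding 14 calendar days to 19 August 2025 gives 2 September 2025, which is the last day of the cure period.
The date termination becomes effective: 28 calendar days after 2 September 2025 is 30 September 2025. 30 September 2025 is a Tuesday, so no roll-forward applies.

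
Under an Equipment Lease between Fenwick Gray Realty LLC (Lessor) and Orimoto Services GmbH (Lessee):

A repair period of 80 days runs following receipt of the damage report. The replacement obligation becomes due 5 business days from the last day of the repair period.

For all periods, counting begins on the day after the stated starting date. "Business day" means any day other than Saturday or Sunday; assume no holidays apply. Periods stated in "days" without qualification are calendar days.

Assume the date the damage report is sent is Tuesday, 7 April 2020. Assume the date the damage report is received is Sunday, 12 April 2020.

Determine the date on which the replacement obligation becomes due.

The last day of the repair period: 80 calendar days after 12 April 2020 is 1 July 2020.
The date on which the replacement obligation becomes due: counting 5 business days from Wednesday, 1 July 2020 (Jul 2, Jul 3, Jul 6, Jul 7, Jul 8, skipping weekends) reaches Wednesday, 8 July 2020.

8 July 2020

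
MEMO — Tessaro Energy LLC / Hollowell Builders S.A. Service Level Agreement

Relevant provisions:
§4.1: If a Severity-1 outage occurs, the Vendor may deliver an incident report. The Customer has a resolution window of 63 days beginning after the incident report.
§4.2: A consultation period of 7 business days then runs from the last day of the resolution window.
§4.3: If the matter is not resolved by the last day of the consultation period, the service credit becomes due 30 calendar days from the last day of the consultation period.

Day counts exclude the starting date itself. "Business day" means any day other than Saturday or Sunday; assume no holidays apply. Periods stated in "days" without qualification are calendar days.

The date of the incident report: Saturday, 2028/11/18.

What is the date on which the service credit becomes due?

The last day of the resolution window: 63 calendar days after 2028/11/18 is 2029/01/20.
From Saturday, 2029/01/20, 7 business days (Jan 22, Jan 23, Jan 24, Jan 25, Jan 26, Jan 29, Jan 30, skipping weekends) brings us to Tuesday, 2029/01/30, which is the last day of the consultation period.
Adding 30 calendar days to 2029/01/30 gives 2029/03/01, which is the date on which the service credit becomes due.

2029/03/01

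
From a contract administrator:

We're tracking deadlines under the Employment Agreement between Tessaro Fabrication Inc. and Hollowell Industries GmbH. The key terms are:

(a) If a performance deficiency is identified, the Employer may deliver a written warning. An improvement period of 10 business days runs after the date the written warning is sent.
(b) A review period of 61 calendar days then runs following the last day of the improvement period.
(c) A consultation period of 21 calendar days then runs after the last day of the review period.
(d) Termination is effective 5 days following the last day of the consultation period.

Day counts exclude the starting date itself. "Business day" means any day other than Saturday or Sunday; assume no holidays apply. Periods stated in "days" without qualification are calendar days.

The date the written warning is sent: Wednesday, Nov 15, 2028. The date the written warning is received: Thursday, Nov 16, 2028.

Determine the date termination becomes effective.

Feb 24, 2029

The last day of the improvement period: counting 10 business days from Wednesday, Nov 15, 2028 (Nov 16, Nov 17, Nov 20, Nov 21, Nov 22, Nov 23, Nov 24, Nov 27, Nov 28, Nov 29, skipping weekends) reaches Wednesday, Nov 29, 2028.
The last day of the review period: Nov 29, 2028 + 61 days = Jan 29, 2029.
Adding 21 calendar days to Jan 29, 2029 gives Feb 19, 2029, which is the last day of the consultation period.
The date termination becomes effective: Feb 19, 2029 + 5 days = Feb 24, 2029.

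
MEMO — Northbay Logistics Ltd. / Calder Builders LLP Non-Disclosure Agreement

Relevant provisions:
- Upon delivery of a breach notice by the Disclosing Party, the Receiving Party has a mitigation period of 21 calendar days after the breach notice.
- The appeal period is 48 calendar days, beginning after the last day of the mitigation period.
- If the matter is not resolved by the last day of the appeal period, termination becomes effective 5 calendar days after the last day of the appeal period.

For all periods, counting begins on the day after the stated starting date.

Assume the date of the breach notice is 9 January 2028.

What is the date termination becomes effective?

23 March 2028

Adding 21 calendar days to 9 January 2028 gives 30 January 2028, which is the last day of the mitigation period.
The last day of the appeal period: 48 calendar days after 30 January 2028 is 18 March 2028.
Adding 5 calendar days to 18 March 2028 gives 23 March 2028, which is the date termination becomes effective.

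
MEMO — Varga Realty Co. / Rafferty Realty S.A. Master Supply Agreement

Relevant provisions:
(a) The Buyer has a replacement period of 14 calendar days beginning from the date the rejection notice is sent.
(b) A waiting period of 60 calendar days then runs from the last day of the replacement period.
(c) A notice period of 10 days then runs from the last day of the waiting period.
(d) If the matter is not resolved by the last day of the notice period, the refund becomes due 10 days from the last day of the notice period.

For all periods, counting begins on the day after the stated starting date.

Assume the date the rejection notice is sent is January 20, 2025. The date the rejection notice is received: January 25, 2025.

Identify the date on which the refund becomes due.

Adding 14 calendar days to January 20, 2025 gives February 3, 2025, which is the last day of the replacement period.
The last day of the waiting period: February 3, 2025 + 60 days = April 4, 2025.
The last day of the notice period: April 4, 2025 + 10 days = April 14, 2025.
The date on which the refund becomes due: 10 calendar days after April 14, 2025 is April 24, 2025.

April 24, 2025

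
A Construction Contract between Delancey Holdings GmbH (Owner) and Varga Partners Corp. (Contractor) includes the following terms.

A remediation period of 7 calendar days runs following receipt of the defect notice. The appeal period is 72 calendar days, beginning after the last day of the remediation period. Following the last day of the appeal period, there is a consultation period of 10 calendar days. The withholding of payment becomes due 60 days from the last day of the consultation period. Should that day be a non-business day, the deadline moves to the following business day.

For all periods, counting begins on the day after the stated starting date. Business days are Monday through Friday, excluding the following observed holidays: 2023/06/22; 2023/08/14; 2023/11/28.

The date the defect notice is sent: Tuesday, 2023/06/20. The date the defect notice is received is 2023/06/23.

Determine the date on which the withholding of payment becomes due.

2023/11/20

The last day of the remediation period: 2023/06/23 + 7 days = 2023/06/30.
The last day of the appeal period: 2023/06/30 + 72 days = 2023/09/10.
The last day of the consultation period: 10 calendar days after 2023/09/10 is 2023/09/20.
The date on which the withholding of payment becomes due: 2023/09/20 + 60 days = 2023/11/19. That falls on a Sunday, so it rolls to the next business day, Monday, 2023/11/20.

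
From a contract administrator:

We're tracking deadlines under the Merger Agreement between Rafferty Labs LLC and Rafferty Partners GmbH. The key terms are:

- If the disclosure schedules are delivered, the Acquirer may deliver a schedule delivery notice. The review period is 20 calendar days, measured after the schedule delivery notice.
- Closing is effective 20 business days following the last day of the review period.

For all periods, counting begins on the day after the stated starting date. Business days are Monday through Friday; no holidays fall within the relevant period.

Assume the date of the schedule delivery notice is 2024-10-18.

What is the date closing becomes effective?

2024-12-05

Adding 20 calendar days to 2024-10-18 gives 2024-11-07, which is the last day of the review period.
From Thursday, 2024-11-07, 20 business days (Nov 8, Nov 11, Nov 12, Nov 13, …, Dec 3, Dec 4, Dec 5, skipping weekends) brings us to Thursday, 2024-12-05, which is the date closing becomes effective.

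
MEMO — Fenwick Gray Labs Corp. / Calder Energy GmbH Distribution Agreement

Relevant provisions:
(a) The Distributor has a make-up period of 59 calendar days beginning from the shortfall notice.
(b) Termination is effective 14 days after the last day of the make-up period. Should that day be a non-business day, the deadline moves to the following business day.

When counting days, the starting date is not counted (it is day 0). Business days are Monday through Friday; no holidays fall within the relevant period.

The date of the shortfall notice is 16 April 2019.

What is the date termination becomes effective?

The last day of the make-up period: 16 April 2019 + 59 days = 14 June 2019.
The date termination becomes effective: 14 calendar days after 14 June 2019 is 28 June 2019. 28 June 2019 is a Friday, so no roll-forward applies.

28 June 2019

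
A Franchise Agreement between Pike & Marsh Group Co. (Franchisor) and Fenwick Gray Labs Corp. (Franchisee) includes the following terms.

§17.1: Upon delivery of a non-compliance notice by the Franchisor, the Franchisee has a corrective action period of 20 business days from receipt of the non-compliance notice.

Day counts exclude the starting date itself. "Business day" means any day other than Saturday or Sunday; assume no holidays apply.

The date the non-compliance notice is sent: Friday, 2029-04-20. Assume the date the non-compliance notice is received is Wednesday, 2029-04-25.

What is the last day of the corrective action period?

The last day of the corrective action period: 20 business days after Wednesday, 2029-04-25, skipping weekends — Apr 26, Apr 27, Apr 30, May 1, …, May 21, May 22, May 23 — lands on Wednesday, 2029-05-23.

2029-05-23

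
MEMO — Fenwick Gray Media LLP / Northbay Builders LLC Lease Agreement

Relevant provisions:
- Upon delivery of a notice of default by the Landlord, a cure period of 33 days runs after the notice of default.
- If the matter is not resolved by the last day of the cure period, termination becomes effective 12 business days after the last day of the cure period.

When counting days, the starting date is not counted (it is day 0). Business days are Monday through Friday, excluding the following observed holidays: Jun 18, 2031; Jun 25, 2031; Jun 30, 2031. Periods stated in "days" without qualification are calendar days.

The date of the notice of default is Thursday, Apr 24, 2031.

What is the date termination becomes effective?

The last day of the cure period: Apr 24, 2031 + 33 days = May 27, 2031.
From Tuesday, May 27, 2031, 12 business days (May 28, May 29, May 30, Jun 2, …, Jun 10, Jun 11, Jun 12, skipping weekends) brings us to Thursday, Jun 12, 2031, which is the date termination becomes effective.

Jun 12, 2031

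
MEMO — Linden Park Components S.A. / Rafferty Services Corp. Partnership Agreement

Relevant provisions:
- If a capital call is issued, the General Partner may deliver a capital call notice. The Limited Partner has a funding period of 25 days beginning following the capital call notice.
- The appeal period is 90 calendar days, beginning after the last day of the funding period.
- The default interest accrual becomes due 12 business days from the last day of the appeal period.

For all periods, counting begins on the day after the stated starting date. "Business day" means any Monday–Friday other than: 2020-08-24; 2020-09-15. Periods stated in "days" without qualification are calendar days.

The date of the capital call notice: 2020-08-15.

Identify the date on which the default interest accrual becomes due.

2020-12-24

The last day of the funding period: 2020-08-15 + 25 days = 2020-09-09.
The last day of the appeal period: 2020-09-09 + 90 days = 2020-12-08.
The date on which the default interest accrual becomes due: counting 12 business days from Tuesday, 2020-12-08 (Dec 9, Dec 10, Dec 11, Dec 14, …, Dec 22, Dec 23, Dec 24, skipping weekends) reaches Thursday, 2020-12-24.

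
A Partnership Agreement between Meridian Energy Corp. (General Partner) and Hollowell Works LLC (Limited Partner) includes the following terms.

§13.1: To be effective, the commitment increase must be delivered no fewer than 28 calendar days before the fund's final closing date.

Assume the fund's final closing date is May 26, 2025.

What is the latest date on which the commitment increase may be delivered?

May 26, 2025 minus 28 days is April 28, 2025.

April 28, 2025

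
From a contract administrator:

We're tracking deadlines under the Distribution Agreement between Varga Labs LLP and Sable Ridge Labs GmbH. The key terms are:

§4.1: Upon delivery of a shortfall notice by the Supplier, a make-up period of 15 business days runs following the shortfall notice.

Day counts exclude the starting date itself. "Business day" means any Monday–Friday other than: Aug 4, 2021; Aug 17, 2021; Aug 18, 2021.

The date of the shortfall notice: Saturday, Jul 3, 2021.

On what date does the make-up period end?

The last day of the make-up period: counting 15 business days from Saturday, Jul 3, 2021 (Jul 5, Jul 6, Jul 7, Jul 8, …, Jul 21, Jul 22, Jul 23, skipping weekends) reaches Friday, Jul 23, 2021.

Jul 23, 2021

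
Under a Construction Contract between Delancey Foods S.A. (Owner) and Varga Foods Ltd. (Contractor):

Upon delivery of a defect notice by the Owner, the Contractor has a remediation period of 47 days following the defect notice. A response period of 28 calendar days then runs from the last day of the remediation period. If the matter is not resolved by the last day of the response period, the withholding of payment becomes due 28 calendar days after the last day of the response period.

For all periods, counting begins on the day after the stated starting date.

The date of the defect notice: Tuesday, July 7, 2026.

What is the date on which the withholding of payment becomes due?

October 18, 2026

The last day of the remediation period: July 7, 2026 + 47 days = August 23, 2026.
Adding 28 calendar days to August 23, 2026 gives September 20, 2026, which is the last day of the response period.
The date on which the withholding of payment becomes due: 28 calendar days after September 20, 2026 is October 18, 2026.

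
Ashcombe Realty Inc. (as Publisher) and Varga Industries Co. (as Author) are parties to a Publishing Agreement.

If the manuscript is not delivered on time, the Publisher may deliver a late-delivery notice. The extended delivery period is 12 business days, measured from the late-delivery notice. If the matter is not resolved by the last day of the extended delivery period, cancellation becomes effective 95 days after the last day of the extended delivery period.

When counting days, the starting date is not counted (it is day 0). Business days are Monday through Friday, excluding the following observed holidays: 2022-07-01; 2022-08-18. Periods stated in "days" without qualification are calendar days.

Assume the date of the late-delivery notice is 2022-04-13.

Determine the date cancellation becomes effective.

The last day of the extended delivery period: counting 12 business days from Wednesday, 2022-04-13 (Apr 14, Apr 15, Apr 18, Apr 19, …, Apr 27, Apr 28, Apr 29, skipping weekends) reaches Friday, 2022-04-29.
The date cancellation becomes effective: 95 calendar days after 2022-04-29 is 2022-08-02.

2022-08-02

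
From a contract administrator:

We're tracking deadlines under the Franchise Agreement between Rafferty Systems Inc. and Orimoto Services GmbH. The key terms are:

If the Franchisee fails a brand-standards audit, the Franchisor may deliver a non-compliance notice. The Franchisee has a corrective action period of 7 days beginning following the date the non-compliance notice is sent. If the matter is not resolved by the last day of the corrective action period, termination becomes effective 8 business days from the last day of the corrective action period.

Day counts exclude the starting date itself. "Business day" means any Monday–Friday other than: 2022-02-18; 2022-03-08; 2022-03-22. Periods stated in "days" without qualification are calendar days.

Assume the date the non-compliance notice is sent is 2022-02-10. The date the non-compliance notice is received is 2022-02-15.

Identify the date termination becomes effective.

The last day of the corrective action period: 2022-02-10 + 7 days = 2022-02-17.
The date termination becomes effective: 8 business days after Thursday, 2022-02-17, skipping weekends and the listed holiday on Feb 18 — Feb 21, Feb 22, Feb 23, Feb 24, Feb 25, Feb 28, Mar 1, Mar 2 — lands on Wednesday, 2022-03-02.

2022-03-02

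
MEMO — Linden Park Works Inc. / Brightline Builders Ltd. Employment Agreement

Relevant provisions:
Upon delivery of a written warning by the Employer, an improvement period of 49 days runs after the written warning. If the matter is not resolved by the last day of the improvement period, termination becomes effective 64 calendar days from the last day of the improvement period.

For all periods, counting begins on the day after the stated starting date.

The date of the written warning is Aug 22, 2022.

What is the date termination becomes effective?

The last day of the improvement period: Aug 22, 2022 + 49 days = Oct 10, 2022.
Adding 64 calendar days to Oct 10, 2022 gives Dec 13, 2022, which is the date termination becomes effective.

Dec 13, 2022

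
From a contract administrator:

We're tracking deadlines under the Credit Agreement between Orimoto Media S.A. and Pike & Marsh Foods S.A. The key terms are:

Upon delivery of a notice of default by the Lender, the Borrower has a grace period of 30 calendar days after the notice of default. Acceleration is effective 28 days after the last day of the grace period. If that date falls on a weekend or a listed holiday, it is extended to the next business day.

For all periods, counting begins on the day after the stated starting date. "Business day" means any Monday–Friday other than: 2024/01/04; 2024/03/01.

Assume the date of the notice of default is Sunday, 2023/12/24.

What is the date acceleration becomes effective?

The last day of the grace period: 2023/12/24 + 30 days = 2024/01/23.
The date acceleration becomes effective: 2024/01/23 + 28 days = 2024/02/20. 2024/02/20 is a Tuesday and is not a listed holiday, so no roll-forward applies.

2024/02/20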